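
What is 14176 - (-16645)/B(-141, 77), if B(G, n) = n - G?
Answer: 3107013/218 ≈ 14252.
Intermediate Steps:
14176 - (-16645)/B(-141, 77) = 14176 - (-16645)/(77 - 1*(-141)) = 14176 - (-16645)/(77 + 141) = 14176 - (-16645)/218 = 14176 - 1*(-16645/218) = 14176 + 16645/218 = 3107013/218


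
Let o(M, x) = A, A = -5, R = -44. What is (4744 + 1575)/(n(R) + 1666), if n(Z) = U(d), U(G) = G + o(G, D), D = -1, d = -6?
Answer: 6319/1655 ≈ 3.8181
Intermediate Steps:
o(M, x) = -5
U(G) = -5 + G (U(G) = G - 5 = -5 + G)
n(Z) = -11 (n(Z) = -5 - 6 = -11)
(4744 + 1575)/(n(R) + 1666) = (4744 + 1575)/(-11 + 1666) = 6319/1655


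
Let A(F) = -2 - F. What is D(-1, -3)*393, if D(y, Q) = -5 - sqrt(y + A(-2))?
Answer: -1965 - 393*I ≈ -1965.0 - 393.0*I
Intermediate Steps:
D(y, Q) = -5 - sqrt(y) (D(y, Q) = -5 - sqrt(y + (-2 - 1*(-2))) = -5 - sqrt(y + (-2 + 2)) = -5 - sqrt(y + 0) = -5 - sqrt(y))
D(-1, -3)*393 = (-5 - sqrt(-1))*393 = (-5 - I)*393 = -1965 - 393*I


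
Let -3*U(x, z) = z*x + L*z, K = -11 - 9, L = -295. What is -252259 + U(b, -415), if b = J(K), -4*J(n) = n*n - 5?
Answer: -1226911/4 ≈ -3.0673e+5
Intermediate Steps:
K = -20
J(n) = 5/4 - n**2/4 (J(n) = -(n*n - 5)/4 = -(n**2 - 5)/4 = -(-5 + n**2)/4 = 5/4 - n**2/4)
b = -395/4 (b = 5/4 - 1/4*(-20)**2 = 5/4 - 1/4*400 = 5/4 - 100 = -395/4 ≈ -98.750)
U(x, z) = 295*z/3 - x*z/3 (U(x, z) = -(z*x - 295*z)/3 = -(x*z - 295*z)/3 = -(-295*z + x*z)/3 = 295*z/3 - x*z/3)
-252259 + U(b, -415) = -252259 + (1/3)*(-415)*(295 - 1*(-395/4)) = -252259 + (1/3)*(-415)*(295 + 395/4) = -252259 + (1/3)*(-415)*(1575/4) = -252259 - 217875/4 = -1226911/4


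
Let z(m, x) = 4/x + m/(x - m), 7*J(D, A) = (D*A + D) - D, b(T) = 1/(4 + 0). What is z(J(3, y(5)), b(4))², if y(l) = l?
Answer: 620944/2809 ≈ 221.06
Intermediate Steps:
b(T) = ¼ (b(T) = 1/4 = ¼)
J(D, A) = A*D/7 (J(D, A) = ((D*A + D) - D)/7 = ((A*D + D) - D)/7 = ((D + A*D) - D)/7 = (A*D)/7 = A*D/7)
z(J(3, y(5)), b(4))² = ((-4*¼ + 4*((⅐)*5*3) - 1*(⅐)*5*3*¼)/((¼)*((⅐)*5*3 - 1*¼)))² = (4*(-1 + 4*(15/7) - 1*15/7*¼)/(15/7 - ¼))² = (4*(-1 + 60/7 - 15/28)/(53/28))² = (4*(28/53)*(197/28))² = (788/53)² = 620944/2809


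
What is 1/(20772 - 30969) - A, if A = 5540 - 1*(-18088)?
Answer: -240934717/10197 ≈ -23628.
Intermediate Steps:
A = 23628 (A = 5540 + 18088 = 23628)
1/(20772 - 30969) - A = 1/(20772 - 30969) - 1*23628 = 1/(-10197) - 23628 = -1/10197 - 23628 = -240934717/10197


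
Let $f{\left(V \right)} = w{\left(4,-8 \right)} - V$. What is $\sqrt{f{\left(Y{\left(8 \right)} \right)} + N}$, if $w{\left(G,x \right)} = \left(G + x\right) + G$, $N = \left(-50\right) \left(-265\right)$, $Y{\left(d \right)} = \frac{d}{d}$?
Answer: $\sqrt{13249} \approx 115.1$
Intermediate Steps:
$Y{\left(d \right)} = 1$
$N = 13250$
$w{\left(G,x \right)} = x + 2 G$
$f{\left(V \right)} = - V$ ($f{\left(V \right)} = \left(-8 + 2 \cdot 4\right) - V = \left(-8 + 8\right) - V = 0 - V = - V$)
$\sqrt{f{\left(Y{\left(8 \right)} \right)} + N} = \sqrt{\left(-1\right) 1 + 13250} = \sqrt{-1 + 13250} = \sqrt{13249}$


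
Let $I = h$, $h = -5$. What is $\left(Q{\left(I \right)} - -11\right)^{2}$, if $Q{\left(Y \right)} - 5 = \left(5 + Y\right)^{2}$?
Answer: $256$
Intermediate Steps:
$I = -5$
$Q{\left(Y \right)} = 5 + \left(5 + Y\right)^{2}$
$\left(Q{\left(I \right)} - -11\right)^{2} = \left(\left(5 + \left(5 - 5\right)^{2}\right) - -11\right)^{2} = \left(\left(5 + 0^{2}\right) + \left(-9 + 20\right)\right)^{2} = \left(\left(5 + 0\right) + 11\right)^{2} = \left(5 + 11\right)^{2} = 16^{2} = 256$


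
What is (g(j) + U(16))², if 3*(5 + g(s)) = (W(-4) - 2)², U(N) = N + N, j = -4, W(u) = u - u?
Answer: 7225/9 ≈ 802.78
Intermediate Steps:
W(u) = 0
U(N) = 2*N
g(s) = -11/3 (g(s) = -5 + (0 - 2)²/3 = -5 + (⅓)*(-2)² = -5 + (⅓)*4 = -5 + 4/3 = -11/3)
(g(j) + U(16))² = (-11/3 + 2*16)² = (-11/3 + 32)² = (85/3)² = 7225/9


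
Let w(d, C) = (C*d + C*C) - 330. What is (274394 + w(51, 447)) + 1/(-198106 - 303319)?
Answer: 249042754749/501425 ≈ 4.9667e+5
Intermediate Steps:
w(d, C) = -330 + C² + C*d (w(d, C) = (C*d + C²) - 330 = (C² + C*d) - 330 = -330 + C² + C*d)
(274394 + w(51, 447)) + 1/(-198106 - 303319) = (274394 + (-330 + 447² + 447*51)) + 1/(-198106 - 303319) = (274394 + (-330 + 199809 + 22797)) + 1/(-501425) = (274394 + 222276) - 1/501425 = 496670 - 1/501425 = 249042754749/501425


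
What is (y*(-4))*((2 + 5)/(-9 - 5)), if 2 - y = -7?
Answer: 18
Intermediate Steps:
y = 9 (y = 2 - 1*(-7) = 2 + 7 = 9)
(y*(-4))*((2 + 5)/(-9 - 5)) = (9*(-4))*((2 + 5)/(-9 - 5)) = -252/(-14) = -252*(-1)/14 = -36*(-½) = 18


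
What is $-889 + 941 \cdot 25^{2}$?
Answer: $587236$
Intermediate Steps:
$-889 + 941 \cdot 25^{2} = -889 + 941 \cdot 625 = -889 + 588125 = 587236$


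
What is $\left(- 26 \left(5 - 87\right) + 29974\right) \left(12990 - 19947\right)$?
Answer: $-223361442$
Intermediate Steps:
$\left(- 26 \left(5 - 87\right) + 29974\right) \left(12990 - 19947\right) = \left(\left(-26\right) \left(-82\right) + 29974\right) \left(-6957\right) = \left(2132 + 29974\right) \left(-6957\right) = 32106 \left(-6957\right) = -223361442$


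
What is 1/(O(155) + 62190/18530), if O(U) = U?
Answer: 1853/293434 ≈ 0.0063149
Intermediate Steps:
1/(O(155) + 62190/18530) = 1/(155 + 62190/18530) = 1/(155 + 62190*(1/18530)) = 1/(155 + 6219/1853) = 1/(293434/1853) = 1853/293434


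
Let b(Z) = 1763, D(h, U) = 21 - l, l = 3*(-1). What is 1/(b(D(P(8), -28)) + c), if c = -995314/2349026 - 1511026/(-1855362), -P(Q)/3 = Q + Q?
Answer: 1089573394353/1921343587141091 ≈ 0.00056709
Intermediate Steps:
l = -3
P(Q) = -6*Q (P(Q) = -3*(Q + Q) = -6*Q)
D(h, U) = 24 (D(h, U) = 21 - 1*(-3) = 21 + 3 = 24)
c = 425692896752/1089573394353 (c = -995314*1/2349026 - 1511026*(-1/1855362) = -497657/1174513 + 755513/927681 = 425692896752/1089573394353 ≈ 0.39070)
1/(b(D(P(8), -28)) + c) = 1/(1763 + 425692896752/1089573394353) = 1/(1921343587141091/1089573394353) = 1089573394353/1921343587141091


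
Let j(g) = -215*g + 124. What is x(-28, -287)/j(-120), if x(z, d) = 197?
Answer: 197/25924 ≈ 0.0075991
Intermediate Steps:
j(g) = 124 - 215*g
x(-28, -287)/j(-120) = 197/(124 - 215*(-120)) = 197/(124 + 25800) = 197/25924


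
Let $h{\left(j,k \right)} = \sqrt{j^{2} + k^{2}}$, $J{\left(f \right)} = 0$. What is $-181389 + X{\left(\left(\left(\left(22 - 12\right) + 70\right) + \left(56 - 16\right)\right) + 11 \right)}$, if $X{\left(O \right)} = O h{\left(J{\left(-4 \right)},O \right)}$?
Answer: $-164228$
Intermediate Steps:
$X{\left(O \right)} = O \sqrt{O^{2}}$ ($X{\left(O \right)} = O \sqrt{0^{2} + O^{2}} = O \sqrt{0 + O^{2}} = O \sqrt{O^{2}}$)
$-181389 + X{\left(\left(\left(\left(22 - 12\right) + 70\right) + \left(56 - 16\right)\right) + 11 \right)} = -181389 + \left(\left(\left(\left(22 - 12\right) + 70\right) + \left(56 - 16\right)\right) + 11\right) \sqrt{\left(\left(\left(\left(22 - 12\right) + 70\right) + \left(56 - 16\right)\right) + 11\right)^{2}} = -181389 + \left(\left(\left(10 + 70\right) + 40\right) + 11\right) \sqrt{\left(\left(\left(10 + 70\right) + 40\right) + 11\right)^{2}} = -181389 + \left(\left(80 + 40\right) + 11\right) \sqrt{\left(\left(80 + 40\right) + 11\right)^{2}} = -181389 + \left(120 + 11\right) \sqrt{\left(120 + 11\right)^{2}} = -181389 + 131 \sqrt{131^{2}} = -181389 + 131 \sqrt{17161} = -181389 + 131 \cdot 131 = -181389 + 17161 = -164228$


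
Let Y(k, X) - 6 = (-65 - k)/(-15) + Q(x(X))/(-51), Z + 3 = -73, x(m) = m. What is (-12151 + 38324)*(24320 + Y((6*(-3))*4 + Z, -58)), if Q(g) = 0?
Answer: 9548093611/15 ≈ 6.3654e+8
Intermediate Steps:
Z = -76 (Z = -3 - 73 = -76)
Y(k, X) = 31/3 + k/15 (Y(k, X) = 6 + ((-65 - k)/(-15) + 0/(-51)) = 6 + ((-65 - k)*(-1/15) + 0*(-1/51)) = 6 + ((13/3 + k/15) + 0) = 6 + (13/3 + k/15) = 31/3 + k/15)
(-12151 + 38324)*(24320 + Y((6*(-3))*4 + Z, -58)) = (-12151 + 38324)*(24320 + (31/3 + ((6*(-3))*4 - 76)/15)) = 26173*(24320 + (31/3 + (-18*4 - 76)/15)) = 26173*(24320 + (31/3 + (-72 - 76)/15)) = 26173*(24320 + (31/3 + (1/15)*(-148))) = 26173*(24320 + (31/3 - 148/15)) = 26173*(24320 + 7/15) = 26173*(364807/15) = 9548093611/15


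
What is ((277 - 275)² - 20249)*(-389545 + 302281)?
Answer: 1766659680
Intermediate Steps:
((277 - 275)² - 20249)*(-389545 + 302281) = (2² - 20249)*(-87264) = (4 - 20249)*(-87264) = -20245*(-87264) = 1766659680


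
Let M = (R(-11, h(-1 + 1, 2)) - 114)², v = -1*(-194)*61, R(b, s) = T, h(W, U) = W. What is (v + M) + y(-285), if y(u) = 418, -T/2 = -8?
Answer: 21856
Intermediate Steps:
T = 16 (T = -2*(-8) = 16)
R(b, s) = 16
v = 11834 (v = 194*61 = 11834)
M = 9604 (M = (16 - 114)² = (-98)² = 9604)
(v + M) + y(-285) = (11834 + 9604) + 418 = 21438 + 418 = 21856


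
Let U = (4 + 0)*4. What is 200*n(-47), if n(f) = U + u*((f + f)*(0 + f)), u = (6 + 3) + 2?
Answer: 9722800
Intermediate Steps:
u = 11 (u = 9 + 2 = 11)
U = 16 (U = 4*4 = 16)
n(f) = 16 + 22*f**2 (n(f) = 16 + 11*((f + f)*(0 + f)) = 16 + 11*((2*f)*f) = 16 + 11*(2*f**2) = 16 + 22*f**2)
200*n(-47) = 200*(16 + 22*(-47)**2) = 200*(16 + 22*2209) = 200*(16 + 48598) = 200*48614 = 9722800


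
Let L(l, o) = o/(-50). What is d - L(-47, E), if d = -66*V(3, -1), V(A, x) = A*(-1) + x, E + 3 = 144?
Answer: 13341/50 ≈ 266.82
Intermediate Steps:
E = 141 (E = -3 + 144 = 141)
V(A, x) = x - A (V(A, x) = -A + x = x - A)
L(l, o) = -o/50 (L(l, o) = o*(-1/50) = -o/50)
d = 264 (d = -66*(-1 - 1*3) = -66*(-1 - 3) = -66*(-4) = 264)
d - L(-47, E) = 264 - (-1)*141/50 = 264 - 1*(-141/50) = 264 + 141/50 = 13341/50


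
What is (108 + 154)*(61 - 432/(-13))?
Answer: 320950/13 ≈ 24688.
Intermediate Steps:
(108 + 154)*(61 - 432/(-13)) = 262*(61 - 432*(-1/13)) = 262*(61 + 432/13) = 262*(1225/13) = 320950/13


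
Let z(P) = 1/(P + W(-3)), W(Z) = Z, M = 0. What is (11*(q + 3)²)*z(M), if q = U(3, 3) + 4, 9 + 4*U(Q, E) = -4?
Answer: -825/16 ≈ -51.563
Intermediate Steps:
U(Q, E) = -13/4 (U(Q, E) = -9/4 + (¼)*(-4) = -9/4 - 1 = -13/4)
q = ¾ (q = -13/4 + 4 = ¾ ≈ 0.75000)
z(P) = 1/(-3 + P) (z(P) = 1/(P - 3) = 1/(-3 + P))
(11*(q + 3)²)*z(M) = (11*(¾ + 3)²)/(-3 + 0) = (11*(15/4)²)/(-3) = (11*(225/16))*(-⅓) = (2475/16)*(-⅓) = -825/16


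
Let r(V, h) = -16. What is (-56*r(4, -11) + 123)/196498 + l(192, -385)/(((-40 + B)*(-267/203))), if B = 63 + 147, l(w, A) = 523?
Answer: -5203935938/2229761055 ≈ -2.3339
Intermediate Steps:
B = 210
(-56*r(4, -11) + 123)/196498 + l(192, -385)/(((-40 + B)*(-267/203))) = (-56*(-16) + 123)/196498 + 523/(((-40 + 210)*(-267/203))) = (896 + 123)*(1/196498) + 523/((170*(-267*1/203))) = 1019*(1/196498) + 523/((170*(-267/203))) = 1019/196498 + 523/(-45390/203) = 1019/196498 + 523*(-203/45390) = 1019/196498 - 106169/45390 = -5203935938/2229761055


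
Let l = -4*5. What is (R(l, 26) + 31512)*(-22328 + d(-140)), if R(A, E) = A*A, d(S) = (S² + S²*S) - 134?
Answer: -87657860144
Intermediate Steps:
l = -20
d(S) = -134 + S² + S³ (d(S) = (S² + S³) - 134 = -134 + S² + S³)
R(A, E) = A²
(R(l, 26) + 31512)*(-22328 + d(-140)) = ((-20)² + 31512)*(-22328 + (-134 + (-140)² + (-140)³)) = (400 + 31512)*(-22328 + (-134 + 19600 - 2744000)) = 31912*(-22328 - 2724534) = 31912*(-2746862) = -87657860144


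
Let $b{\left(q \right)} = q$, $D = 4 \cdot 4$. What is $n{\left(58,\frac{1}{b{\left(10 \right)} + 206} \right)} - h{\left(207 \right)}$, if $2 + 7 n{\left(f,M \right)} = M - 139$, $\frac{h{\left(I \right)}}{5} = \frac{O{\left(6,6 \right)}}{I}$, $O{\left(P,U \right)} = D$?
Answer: $- \frac{713905}{34776} \approx -20.529$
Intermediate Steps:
$D = 16$
$O{\left(P,U \right)} = 16$
$h{\left(I \right)} = \frac{80}{I}$ ($h{\left(I \right)} = 5 \frac{16}{I} = \frac{80}{I}$)
$n{\left(f,M \right)} = - \frac{141}{7} + \frac{M}{7}$ ($n{\left(f,M \right)} = - \frac{2}{7} + \frac{M - 139}{7} = - \frac{2}{7} + \frac{-139 + M}{7} = - \frac{2}{7} + \left(- \frac{139}{7} + \frac{M}{7}\right) = - \frac{141}{7} + \frac{M}{7}$)
$n{\left(58,\frac{1}{b{\left(10 \right)} + 206} \right)} - h{\left(207 \right)} = \left(- \frac{141}{7} + \frac{1}{7 \left(10 + 206\right)}\right) - \frac{80}{207} = \left(- \frac{141}{7} + \frac{1}{7 \cdot 216}\right) - 80 \cdot \frac{1}{207} = \left(- \frac{141}{7} + \frac{1}{7} \cdot \frac{1}{216}\right) - \frac{80}{207} = \left(- \frac{141}{7} + \frac{1}{1512}\right) - \frac{80}{207} = - \frac{30455}{1512} - \frac{80}{207} = - \frac{713905}{34776}$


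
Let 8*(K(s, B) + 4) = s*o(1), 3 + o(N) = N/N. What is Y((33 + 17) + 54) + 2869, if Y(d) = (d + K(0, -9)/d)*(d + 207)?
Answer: 915227/26 ≈ 35201.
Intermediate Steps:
o(N) = -2 (o(N) = -3 + N/N = -3 + 1 = -2)
K(s, B) = -4 - s/4 (K(s, B) = -4 + (s*(-2))/8 = -4 + (-2*s)/8 = -4 - s/4)
Y(d) = (207 + d)*(d - 4/d) (Y(d) = (d + (-4 - ¼*0)/d)*(d + 207) = (d + (-4 + 0)/d)*(207 + d) = (d - 4/d)*(207 + d) = (207 + d)*(d - 4/d))
Y((33 + 17) + 54) + 2869 = (-4 + ((33 + 17) + 54)² - 828/((33 + 17) + 54) + 207*((33 + 17) + 54)) + 2869 = (-4 + (50 + 54)² - 828/(50 + 54) + 207*(50 + 54)) + 2869 = (-4 + 104² - 828/104 + 207*104) + 2869 = (-4 + 10816 - 828*1/104 + 21528) + 2869 = (-4 + 10816 - 207/26 + 21528) + 2869 = 840633/26 + 2869 = 915227/26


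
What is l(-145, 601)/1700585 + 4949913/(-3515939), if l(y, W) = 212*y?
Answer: -1705165552793/1195830624863 ≈ -1.4259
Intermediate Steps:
l(-145, 601)/1700585 + 4949913/(-3515939) = (212*(-145))/1700585 + 4949913/(-3515939) = -30740*1/1700585 + 4949913*(-1/3515939) = -6148/340117 - 4949913/3515939 = -1705165552793/1195830624863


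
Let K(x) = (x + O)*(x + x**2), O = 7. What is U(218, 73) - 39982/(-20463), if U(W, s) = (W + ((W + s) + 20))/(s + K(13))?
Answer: 159278093/75979119 ≈ 2.0963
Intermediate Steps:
K(x) = (7 + x)*(x + x**2) (K(x) = (x + 7)*(x + x**2) = (7 + x)*(x + x**2))
U(W, s) = (20 + s + 2*W)/(3640 + s) (U(W, s) = (W + ((W + s) + 20))/(s + 13*(7 + 13**2 + 8*13)) = (W + (20 + W + s))/(s + 13*(7 + 169 + 104)) = (20 + s + 2*W)/(s + 13*280) = (20 + s + 2*W)/(s + 3640) = (20 + s + 2*W)/(3640 + s))
U(218, 73) - 39982/(-20463) = (20 + 73 + 2*218)/(3640 + 73) - 39982/(-20463) = (20 + 73 + 436)/3713 - 39982*(-1/20463) = (1/3713)*529 + 39982/20463 = 529/3713 + 39982/20463 = 159278093/75979119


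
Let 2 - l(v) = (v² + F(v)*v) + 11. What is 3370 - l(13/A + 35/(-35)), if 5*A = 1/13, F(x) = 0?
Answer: 715715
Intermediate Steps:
A = 1/65 (A = (⅕)/13 = (⅕)*(1/13) = 1/65 ≈ 0.015385)
l(v) = -9 - v² (l(v) = 2 - ((v² + 0*v) + 11) = 2 - ((v² + 0) + 11) = 2 - (v² + 11) = 2 - (11 + v²) = 2 + (-11 - v²) = -9 - v²)
3370 - l(13/A + 35/(-35)) = 3370 - (-9 - (13/(1/65) + 35/(-35))²) = 3370 - (-9 - (13*65 + 35*(-1/35))²) = 3370 - (-9 - (845 - 1)²) = 3370 - (-9 - 1*844²) = 3370 - (-9 - 1*712336) = 3370 - (-9 - 712336) = 3370 - 1*(-712345) = 3370 + 712345 = 715715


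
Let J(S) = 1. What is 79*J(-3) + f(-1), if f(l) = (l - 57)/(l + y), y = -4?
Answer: 453/5 ≈ 90.600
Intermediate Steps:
f(l) = (-57 + l)/(-4 + l) (f(l) = (l - 57)/(l - 4) = (-57 + l)/(-4 + l))
79*J(-3) + f(-1) = 79*1 + (-57 - 1)/(-4 - 1) = 79 - 58/(-5) = 79 - ⅕*(-58) = 79 + 58/5 = 453/5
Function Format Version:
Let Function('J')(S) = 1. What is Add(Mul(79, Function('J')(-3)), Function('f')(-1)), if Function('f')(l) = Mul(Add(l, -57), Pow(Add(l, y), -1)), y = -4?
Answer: Rational(453, 5) ≈ 90.600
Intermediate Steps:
Function('f')(l) = Mul(Pow(Add(-4, l), -1), Add(-57, l)) (Function('f')(l) = Mul(Add(l, -57), Pow(Add(l, -4), -1)) = Mul(Add(-57, l), Pow(Add(-4, l), -1)) = Mul(Pow(Add(-4, l), -1), Add(-57, l)))
Add(Mul(79, Function('J')(-3)), Function('f')(-1)) = Add(Mul(79, 1), Mul(Pow(Add(-4, -1), -1), Add(-57, -1))) = Add(79, Mul(Pow(-5, -1), -58)) = Add(79, Mul(Rational(-1, 5), -58)) = Add(79, Rational(58, 5)) = Rational(453, 5)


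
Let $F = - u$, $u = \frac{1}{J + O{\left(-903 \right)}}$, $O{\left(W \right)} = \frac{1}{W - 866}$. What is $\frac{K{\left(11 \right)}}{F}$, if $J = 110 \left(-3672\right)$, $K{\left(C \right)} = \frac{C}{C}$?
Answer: $\frac{714534481}{1769} \approx 4.0392 \cdot 10^{5}$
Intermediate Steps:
$O{\left(W \right)} = \frac{1}{-866 + W}$
$K{\left(C \right)} = 1$
$J = -403920$
$u = - \frac{1769}{714534481}$ ($u = \frac{1}{-403920 + \frac{1}{-866 - 903}} = \frac{1}{-403920 + \frac{1}{-1769}} = \frac{1}{-403920 - \frac{1}{1769}} = \frac{1}{- \frac{714534481}{1769}} = - \frac{1769}{714534481} \approx -2.4757 \cdot 10^{-6}$)
$F = \frac{1769}{714534481}$ ($F = \left(-1\right) \left(- \frac{1769}{714534481}\right) = \frac{1769}{714534481} \approx 2.4757 \cdot 10^{-6}$)
$\frac{K{\left(11 \right)}}{F} = 1 \frac{1}{\frac{1769}{714534481}} = 1 \cdot \frac{714534481}{1769} = \frac{714534481}{1769}$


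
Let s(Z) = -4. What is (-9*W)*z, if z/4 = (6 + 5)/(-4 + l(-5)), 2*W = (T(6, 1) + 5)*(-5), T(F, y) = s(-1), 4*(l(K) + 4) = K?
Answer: -3960/37 ≈ -107.03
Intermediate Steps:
l(K) = -4 + K/4
T(F, y) = -4
W = -5/2 (W = ((-4 + 5)*(-5))/2 = (1*(-5))/2 = (½)*(-5) = -5/2 ≈ -2.5000)
z = -176/37 (z = 4*((6 + 5)/(-4 + (-4 + (¼)*(-5)))) = 4*(11/(-4 + (-4 - 5/4))) = 4*(11/(-4 - 21/4)) = 4*(11/(-37/4)) = 4*(11*(-4/37)) = 4*(-44/37) = -176/37 ≈ -4.7568)
(-9*W)*z = -9*(-5/2)*(-176/37) = (45/2)*(-176/37) = -3960/37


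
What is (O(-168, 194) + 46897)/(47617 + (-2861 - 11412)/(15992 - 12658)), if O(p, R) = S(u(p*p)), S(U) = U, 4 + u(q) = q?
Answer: 250440078/158740805 ≈ 1.5777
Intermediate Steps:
u(q) = -4 + q
O(p, R) = -4 + p**2 (O(p, R) = -4 + p*p = -4 + p**2)
(O(-168, 194) + 46897)/(47617 + (-2861 - 11412)/(15992 - 12658)) = ((-4 + (-168)**2) + 46897)/(47617 + (-2861 - 11412)/(15992 - 12658)) = ((-4 + 28224) + 46897)/(47617 - 14273/3334) = (28220 + 46897)/(47617 - 14273*1/3334) = 75117/(47617 - 14273/3334) = 75117/(158740805/3334) = 75117*(3334/158740805) = 250440078/158740805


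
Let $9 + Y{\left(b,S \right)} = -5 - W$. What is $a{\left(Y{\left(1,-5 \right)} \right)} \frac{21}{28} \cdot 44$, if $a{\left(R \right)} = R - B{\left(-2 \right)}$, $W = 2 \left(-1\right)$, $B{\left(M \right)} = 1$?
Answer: $-429$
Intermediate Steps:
$W = -2$
$Y{\left(b,S \right)} = -12$ ($Y{\left(b,S \right)} = -9 - 3 = -12$)
$a{\left(R \right)} = -1 + R$ ($a{\left(R \right)} = R - 1 = -1 + R$)
$a{\left(Y{\left(1,-5 \right)} \right)} \frac{21}{28} \cdot 44 = \left(-1 - 12\right) \frac{21}{28} \cdot 44 = - 13 \cdot 21 \cdot \frac{1}{28} \cdot 44 = \left(-13\right) \frac{3}{4} \cdot 44 = \left(- \frac{39}{4}\right) 44 = -429$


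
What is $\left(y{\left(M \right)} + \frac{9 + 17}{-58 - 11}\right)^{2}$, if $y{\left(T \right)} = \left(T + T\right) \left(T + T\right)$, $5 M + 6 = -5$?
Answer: $\frac{1072300516}{2975625} \approx 360.36$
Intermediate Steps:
$M = - \frac{11}{5}$ ($M = - \frac{6}{5} + \frac{1}{5} \left(-5\right) = - \frac{6}{5} - 1 = - \frac{11}{5} \approx -2.2$)
$y{\left(T \right)} = 4 T^{2}$ ($y{\left(T \right)} = 2 T 2 T = 4 T^{2}$)
$\left(y{\left(M \right)} + \frac{9 + 17}{-58 - 11}\right)^{2} = \left(4 \left(- \frac{11}{5}\right)^{2} + \frac{9 + 17}{-58 - 11}\right)^{2} = \left(4 \cdot \frac{121}{25} + \frac{26}{-69}\right)^{2} = \left(\frac{484}{25} + 26 \left(- \frac{1}{69}\right)\right)^{2} = \left(\frac{484}{25} - \frac{26}{69}\right)^{2} = \left(\frac{32746}{1725}\right)^{2} = \frac{1072300516}{2975625}$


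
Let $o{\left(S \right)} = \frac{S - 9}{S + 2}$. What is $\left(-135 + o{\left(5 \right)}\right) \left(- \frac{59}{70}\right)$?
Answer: $\frac{55991}{490} \approx 114.27$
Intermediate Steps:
$o{\left(S \right)} = \frac{-9 + S}{2 + S}$
$\left(-135 + o{\left(5 \right)}\right) \left(- \frac{59}{70}\right) = \left(-135 + \frac{-9 + 5}{2 + 5}\right) \left(- \frac{59}{70}\right) = \left(-135 + \frac{1}{7} \left(-4\right)\right) \left(\left(-59\right) \frac{1}{70}\right) = \left(-135 + \frac{1}{7} \left(-4\right)\right) \left(- \frac{59}{70}\right) = \left(-135 - \frac{4}{7}\right) \left(- \frac{59}{70}\right) = \left(- \frac{949}{7}\right) \left(- \frac{59}{70}\right) = \frac{55991}{490}$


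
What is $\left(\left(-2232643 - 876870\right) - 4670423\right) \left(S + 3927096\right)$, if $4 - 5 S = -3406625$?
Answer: $- \frac{179266133325024}{5} \approx -3.5853 \cdot 10^{13}$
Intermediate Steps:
$S = \frac{3406629}{5}$ ($S = \frac{4}{5} - -681325 = \frac{4}{5} + 681325 = \frac{3406629}{5} \approx 6.8133 \cdot 10^{5}$)
$\left(\left(-2232643 - 876870\right) - 4670423\right) \left(S + 3927096\right) = \left(\left(-2232643 - 876870\right) - 4670423\right) \left(\frac{3406629}{5} + 3927096\right) = \left(\left(-2232643 - 876870\right) - 4670423\right) \frac{23042109}{5} = \left(-3109513 - 4670423\right) \frac{23042109}{5} = \left(-7779936\right) \frac{23042109}{5} = - \frac{179266133325024}{5}$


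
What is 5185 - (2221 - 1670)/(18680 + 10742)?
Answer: 152552519/29422 ≈ 5185.0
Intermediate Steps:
5185 - (2221 - 1670)/(18680 + 10742) = 5185 - 551/29422 = 152552519/29422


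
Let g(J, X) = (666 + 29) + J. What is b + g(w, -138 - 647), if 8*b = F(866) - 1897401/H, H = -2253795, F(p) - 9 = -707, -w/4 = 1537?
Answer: -33296934863/6010120 ≈ -5540.1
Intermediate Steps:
w = -6148 (w = -4*1537 = -6148)
F(p) = -698 (F(p) = 9 - 707 = -698)
g(J, X) = 695 + J
b = -523750503/6010120 (b = (-698 - 1897401/(-2253795))/8 = (-698 - 1897401*(-1)/2253795)/8 = (-698 - 1*(-632467/751265))/8 = (-698 + 632467/751265)/8 = (⅛)*(-523750503/751265) = -523750503/6010120 ≈ -87.145)
b + g(w, -138 - 647) = -523750503/6010120 + (695 - 6148) = -523750503/6010120 - 5453 = -33296934863/6010120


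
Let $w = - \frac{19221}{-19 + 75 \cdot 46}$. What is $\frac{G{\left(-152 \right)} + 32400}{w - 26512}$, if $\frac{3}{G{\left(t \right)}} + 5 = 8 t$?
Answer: $- \frac{45243907369}{37029630451} \approx -1.2218$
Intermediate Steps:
$G{\left(t \right)} = \frac{3}{-5 + 8 t}$
$w = - \frac{19221}{3431}$ ($w = - \frac{19221}{-19 + 3450} = - \frac{19221}{3431} \approx -5.6022$)
$\frac{G{\left(-152 \right)} + 32400}{w - 26512} = \frac{\frac{3}{-5 + 8 \left(-152\right)} + 32400}{- \frac{19221}{3431} - 26512} = \frac{\frac{3}{-5 - 1216} + 32400}{- \frac{90981893}{3431}} = \left(\frac{3}{-1221} + 32400\right) \left(- \frac{3431}{90981893}\right) = \left(3 \left(- \frac{1}{1221}\right) + 32400\right) \left(- \frac{3431}{90981893}\right) = \left(- \frac{1}{407} + 32400\right) \left(- \frac{3431}{90981893}\right) = \frac{13186799}{407} \left(- \frac{3431}{90981893}\right) = - \frac{45243907369}{37029630451}$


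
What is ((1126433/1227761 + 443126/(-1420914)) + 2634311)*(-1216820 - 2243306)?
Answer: -7950797463814655316800710/872271396777 ≈ -9.1150e+12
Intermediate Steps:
((1126433/1227761 + 443126/(-1420914)) + 2634311)*(-1216820 - 2243306) = ((1126433*(1/1227761) + 443126*(-1/1420914)) + 2634311)*(-3460126) = ((1126433/1227761 - 221563/710457) + 2634311)*(-3460126) = (528255799438/872271396777 + 2634311)*(-3460126) = (2297834663770815085/872271396777)*(-3460126) = -7950797463814655316800710/872271396777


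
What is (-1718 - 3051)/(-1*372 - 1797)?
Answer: 4769/2169 ≈ 2.1987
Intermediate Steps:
(-1718 - 3051)/(-1*372 - 1797) = -4769/(-372 - 1797) = -4769/(-2169) = -4769*(-1/2169) = 4769/2169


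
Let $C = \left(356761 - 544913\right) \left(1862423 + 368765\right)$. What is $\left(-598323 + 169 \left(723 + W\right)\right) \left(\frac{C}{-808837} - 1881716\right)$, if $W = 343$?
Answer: $\frac{460905470239000004}{808837} \approx 5.6984 \cdot 10^{11}$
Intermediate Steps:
$C = -419802484576$ ($C = \left(-188152\right) 2231188 = -419802484576$)
$\left(-598323 + 169 \left(723 + W\right)\right) \left(\frac{C}{-808837} - 1881716\right) = \left(-598323 + 169 \left(723 + 343\right)\right) \left(- \frac{419802484576}{-808837} - 1881716\right) = \left(-598323 + 169 \cdot 1066\right) \left(\left(-419802484576\right) \left(- \frac{1}{808837}\right) - 1881716\right) = \left(-598323 + 180154\right) \left(\frac{419802484576}{808837} - 1881716\right) = \left(-418169\right) \left(- \frac{1102199039716}{808837}\right) = \frac{460905470239000004}{808837}$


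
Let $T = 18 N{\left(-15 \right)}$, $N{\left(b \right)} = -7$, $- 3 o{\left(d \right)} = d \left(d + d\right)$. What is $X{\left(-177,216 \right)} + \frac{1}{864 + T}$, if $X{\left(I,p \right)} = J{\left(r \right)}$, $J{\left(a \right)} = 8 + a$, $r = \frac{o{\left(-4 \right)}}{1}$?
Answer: $- \frac{1967}{738} \approx -2.6653$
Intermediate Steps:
$o{\left(d \right)} = - \frac{2 d^{2}}{3}$ ($o{\left(d \right)} = - \frac{d \left(d + d\right)}{3} = - \frac{d 2 d}{3} = - \frac{2 d^{2}}{3}$)
$T = -126$ ($T = 18 \left(-7\right) = -126$)
$r = - \frac{32}{3}$ ($r = \frac{\left(- \frac{2}{3}\right) \left(-4\right)^{2}}{1} = \left(- \frac{2}{3}\right) 16 \cdot 1 = \left(- \frac{32}{3}\right) 1 = - \frac{32}{3} \approx -10.667$)
$X{\left(I,p \right)} = - \frac{8}{3}$ ($X{\left(I,p \right)} = 8 - \frac{32}{3} = - \frac{8}{3}$)
$X{\left(-177,216 \right)} + \frac{1}{864 + T} = - \frac{8}{3} + \frac{1}{864 - 126} = - \frac{8}{3} + \frac{1}{738} = - \frac{1967}{738}$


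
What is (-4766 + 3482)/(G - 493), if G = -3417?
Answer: 642/1955 ≈ 0.32839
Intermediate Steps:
(-4766 + 3482)/(G - 493) = (-4766 + 3482)/(-3417 - 493) = -1284/(-3910) = -1284*(-1/3910) = 642/1955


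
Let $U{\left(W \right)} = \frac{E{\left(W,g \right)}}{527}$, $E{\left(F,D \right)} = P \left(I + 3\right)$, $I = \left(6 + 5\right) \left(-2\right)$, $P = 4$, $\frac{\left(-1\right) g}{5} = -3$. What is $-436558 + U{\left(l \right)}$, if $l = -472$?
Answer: $- \frac{230066142}{527} \approx -4.3656 \cdot 10^{5}$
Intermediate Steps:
$g = 15$ ($g = \left(-5\right) \left(-3\right) = 15$)
$I = -22$ ($I = 11 \left(-2\right) = -22$)
$E{\left(F,D \right)} = -76$ ($E{\left(F,D \right)} = 4 \left(-22 + 3\right) = 4 \left(-19\right) = -76$)
$U{\left(W \right)} = - \frac{76}{527}$
$-436558 + U{\left(l \right)} = -436558 - \frac{76}{527} = - \frac{230066142}{527}$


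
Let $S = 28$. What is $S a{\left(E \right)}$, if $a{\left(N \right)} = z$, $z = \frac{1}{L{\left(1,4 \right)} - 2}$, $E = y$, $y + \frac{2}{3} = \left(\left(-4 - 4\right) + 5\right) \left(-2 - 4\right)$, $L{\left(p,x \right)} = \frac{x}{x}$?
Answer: $-28$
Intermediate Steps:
$L{\left(p,x \right)} = 1$
$y = \frac{52}{3}$ ($y = - \frac{2}{3} + \left(\left(-4 - 4\right) + 5\right) \left(-2 - 4\right) = - \frac{2}{3} + \left(\left(-4 - 4\right) + 5\right) \left(-6\right) = - \frac{2}{3} + \left(-8 + 5\right) \left(-6\right) = - \frac{2}{3} - -18 = - \frac{2}{3} + 18 = \frac{52}{3} \approx 17.333$)
$E = \frac{52}{3} \approx 17.333$
$z = -1$ ($z = \frac{1}{1 - 2} = \frac{1}{-1} = -1$)
$a{\left(N \right)} = -1$
$S a{\left(E \right)} = 28 \left(-1\right) = -28$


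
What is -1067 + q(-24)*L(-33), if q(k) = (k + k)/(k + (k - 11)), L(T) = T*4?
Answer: -69289/59 ≈ -1174.4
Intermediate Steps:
L(T) = 4*T
q(k) = 2*k/(-11 + 2*k) (q(k) = (2*k)/(k + (-11 + k)) = (2*k)/(-11 + 2*k) = 2*k/(-11 + 2*k))
-1067 + q(-24)*L(-33) = -1067 + (2*(-24)/(-11 + 2*(-24)))*(4*(-33)) = -1067 + (2*(-24)/(-11 - 48))*(-132) = -1067 + (2*(-24)/(-59))*(-132) = -1067 + (2*(-24)*(-1/59))*(-132) = -1067 + (48/59)*(-132) = -1067 - 6336/59 = -69289/59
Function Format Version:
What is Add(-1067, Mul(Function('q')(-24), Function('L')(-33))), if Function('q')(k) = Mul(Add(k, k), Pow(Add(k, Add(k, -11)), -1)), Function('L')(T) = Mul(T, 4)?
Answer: Rational(-69289, 59) ≈ -1174.4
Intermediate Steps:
Function('L')(T) = Mul(4, T)
Function('q')(k) = Mul(2, k, Pow(Add(-11, Mul(2, k)), -1)) (Function('q')(k) = Mul(Mul(2, k), Pow(Add(k, Add(-11, k)), -1)) = Mul(Mul(2, k), Pow(Add(-11, Mul(2, k)), -1)) = Mul(2, k, Pow(Add(-11, Mul(2, k)), -1)))
Add(-1067, Mul(Function('q')(-24), Function('L')(-33))) = Add(-1067, Mul(Mul(2, -24, Pow(Add(-11, Mul(2, -24)), -1)), Mul(4, -33))) = Add(-1067, Mul(Mul(2, -24, Pow(Add(-11, -48), -1)), -132)) = Add(-1067, Mul(Mul(2, -24, Pow(-59, -1)), -132)) = Add(-1067, Mul(Mul(2, -24, Rational(-1, 59)), -132)) = Add(-1067, Mul(Rational(48, 59), -132)) = Add(-1067, Rational(-6336, 59)) = Rational(-69289, 59)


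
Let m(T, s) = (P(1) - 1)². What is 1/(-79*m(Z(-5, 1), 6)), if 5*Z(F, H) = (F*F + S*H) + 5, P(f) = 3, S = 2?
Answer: -1/316 ≈ -0.0031646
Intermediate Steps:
Z(F, H) = 1 + F²/5 + 2*H/5 (Z(F, H) = ((F*F + 2*H) + 5)/5 = ((F² + 2*H) + 5)/5 = (5 + F² + 2*H)/5 = 1 + F²/5 + 2*H/5)
m(T, s) = 4 (m(T, s) = (3 - 1)² = 2² = 4)
1/(-79*m(Z(-5, 1), 6)) = 1/(-79*4) = 1/(-316) = -1/316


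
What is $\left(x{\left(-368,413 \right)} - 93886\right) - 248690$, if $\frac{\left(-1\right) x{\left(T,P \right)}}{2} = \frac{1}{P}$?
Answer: $- \frac{141483890}{413} \approx -3.4258 \cdot 10^{5}$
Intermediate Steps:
$x{\left(T,P \right)} = - \frac{2}{P}$
$\left(x{\left(-368,413 \right)} - 93886\right) - 248690 = \left(- \frac{2}{413} - 93886\right) - 248690 = - \frac{38774920}{413} - 248690 = - \frac{141483890}{413}$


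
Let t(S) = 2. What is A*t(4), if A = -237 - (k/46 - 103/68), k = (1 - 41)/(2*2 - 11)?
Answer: -2579453/5474 ≈ -471.22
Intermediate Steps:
k = 40/7 (k = -40/(4 - 11) = -40/(-7) = -40*(-⅐) = 40/7 ≈ 5.7143)
A = -2579453/10948 (A = -237 - ((40/7)/46 - 103/68) = -237 - ((40/7)*(1/46) - 103*1/68) = -237 - (20/161 - 103/68) = -237 - 1*(-15223/10948) = -237 + 15223/10948 = -2579453/10948 ≈ -235.61)
A*t(4) = -2579453/10948*2 = -2579453/5474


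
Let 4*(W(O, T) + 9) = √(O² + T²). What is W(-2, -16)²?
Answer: (18 - √65)²/4 ≈ 24.690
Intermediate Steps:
W(O, T) = -9 + √(O² + T²)/4
W(-2, -16)² = (-9 + √((-2)² + (-16)²)/4)² = (-9 + √(4 + 256)/4)² = (-9 + √260/4)² = (-9 + (2*√65)/4)² = (-9 + √65/2)²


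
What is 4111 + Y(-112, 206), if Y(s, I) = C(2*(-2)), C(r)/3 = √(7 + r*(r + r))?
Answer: 4111 + 3*√39 ≈ 4129.7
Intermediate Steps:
C(r) = 3*√(7 + 2*r²) (C(r) = 3*√(7 + r*(r + r)) = 3*√(7 + r*(2*r)) = 3*√(7 + 2*r²))
Y(s, I) = 3*√39 (Y(s, I) = 3*√(7 + 2*(2*(-2))²) = 3*√(7 + 2*(-4)²) = 3*√(7 + 2*16) = 3*√(7 + 32) = 3*√39)
4111 + Y(-112, 206) = 4111 + 3*√39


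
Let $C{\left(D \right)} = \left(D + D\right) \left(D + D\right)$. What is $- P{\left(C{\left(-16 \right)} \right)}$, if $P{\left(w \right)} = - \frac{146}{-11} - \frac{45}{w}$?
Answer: $- \frac{149009}{11264} \approx -13.229$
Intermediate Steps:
$C{\left(D \right)} = 4 D^{2}$ ($C{\left(D \right)} = 2 D 2 D = 4 D^{2}$)
$P{\left(w \right)} = \frac{146}{11} - \frac{45}{w}$ ($P{\left(w \right)} = \left(-146\right) \left(- \frac{1}{11}\right) - \frac{45}{w} = \frac{146}{11} - \frac{45}{w}$)
$- P{\left(C{\left(-16 \right)} \right)} = - (\frac{146}{11} - \frac{45}{4 \left(-16\right)^{2}}) = - (\frac{146}{11} - \frac{45}{4 \cdot 256}) = - (\frac{146}{11} - \frac{45}{1024}) = \left(-1\right) \frac{149009}{11264} = - \frac{149009}{11264}$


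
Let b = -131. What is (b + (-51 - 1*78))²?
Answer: 67600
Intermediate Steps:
(b + (-51 - 1*78))² = (-131 + (-51 - 1*78))² = (-131 + (-51 - 78))² = (-131 - 129)² = (-260)² = 67600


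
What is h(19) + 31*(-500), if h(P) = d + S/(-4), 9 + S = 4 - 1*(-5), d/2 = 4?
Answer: -15492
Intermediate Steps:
d = 8 (d = 2*4 = 8)
S = 0 (S = -9 + (4 - 1*(-5)) = -9 + (4 + 5) = -9 + 9 = 0)
h(P) = 8 (h(P) = 8 + 0/(-4) = 8 + 0*(-¼) = 8 + 0 = 8)
h(19) + 31*(-500) = 8 + 31*(-500) = 8 - 15500 = -15492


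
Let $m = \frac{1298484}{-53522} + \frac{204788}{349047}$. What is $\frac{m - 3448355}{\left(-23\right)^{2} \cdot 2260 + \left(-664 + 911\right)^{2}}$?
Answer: $- \frac{32210776788858991}{11737231664227083} \approx -2.7443$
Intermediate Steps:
$m = - \frac{221135640706}{9340846767}$ ($m = 1298484 \left(- \frac{1}{53522}\right) + 204788 \cdot \frac{1}{349047} = - \frac{649242}{26761} + \frac{204788}{349047} = - \frac{221135640706}{9340846767} \approx -23.674$)
$\frac{m - 3448355}{\left(-23\right)^{2} \cdot 2260 + \left(-664 + 911\right)^{2}} = \frac{- \frac{221135640706}{9340846767} - 3448355}{\left(-23\right)^{2} \cdot 2260 + \left(-664 + 911\right)^{2}} = \frac{- \frac{221135640706}{9340846767} - 3448355}{529 \cdot 2260 + 247^{2}} = \frac{- \frac{221135640706}{9340846767} - 3448355}{1195540 + 61009} = - \frac{32210776788858991}{9340846767 \cdot 1256549} = \left(- \frac{32210776788858991}{9340846767}\right) \frac{1}{1256549} = - \frac{32210776788858991}{11737231664227083}$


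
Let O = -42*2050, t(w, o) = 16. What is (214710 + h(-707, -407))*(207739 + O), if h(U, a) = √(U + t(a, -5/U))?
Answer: 26117109690 + 121639*I*√691 ≈ 2.6117e+10 + 3.1975e+6*I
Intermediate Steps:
h(U, a) = √(16 + U) (h(U, a) = √(U + 16) = √(16 + U))
O = -86100
(214710 + h(-707, -407))*(207739 + O) = (214710 + √(16 - 707))*(207739 - 86100) = (214710 + √(-691))*121639 = (214710 + I*√691)*121639 = 26117109690 + 121639*I*√691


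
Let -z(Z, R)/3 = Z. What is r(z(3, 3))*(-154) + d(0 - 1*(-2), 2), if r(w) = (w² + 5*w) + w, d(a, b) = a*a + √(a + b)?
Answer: -4152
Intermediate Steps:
d(a, b) = a² + √(a + b)
z(Z, R) = -3*Z
r(w) = w² + 6*w
r(z(3, 3))*(-154) + d(0 - 1*(-2), 2) = ((-3*3)*(6 - 3*3))*(-154) + ((0 - 1*(-2))² + √((0 - 1*(-2)) + 2)) = -9*(6 - 9)*(-154) + ((0 + 2)² + √((0 + 2) + 2)) = -9*(-3)*(-154) + (2² + √(2 + 2)) = 27*(-154) + (4 + √4) = -4158 + (4 + 2) = -4158 + 6 = -4152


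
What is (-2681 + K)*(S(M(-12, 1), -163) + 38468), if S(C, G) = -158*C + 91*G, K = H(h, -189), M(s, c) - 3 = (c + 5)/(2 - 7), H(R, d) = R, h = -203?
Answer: -336715652/5 ≈ -6.7343e+7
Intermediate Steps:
M(s, c) = 2 - c/5 (M(s, c) = 3 + (c + 5)/(2 - 7) = 3 + (5 + c)/(-5) = 3 + (5 + c)*(-⅕) = 3 + (-1 - c/5) = 2 - c/5)
K = -203
(-2681 + K)*(S(M(-12, 1), -163) + 38468) = (-2681 - 203)*((-158*(2 - ⅕*1) + 91*(-163)) + 38468) = -2884*((-158*(2 - ⅕) - 14833) + 38468) = -2884*((-158*9/5 - 14833) + 38468) = -2884*((-1422/5 - 14833) + 38468) = -2884*(-75587/5 + 38468) = -2884*116753/5 = -336715652/5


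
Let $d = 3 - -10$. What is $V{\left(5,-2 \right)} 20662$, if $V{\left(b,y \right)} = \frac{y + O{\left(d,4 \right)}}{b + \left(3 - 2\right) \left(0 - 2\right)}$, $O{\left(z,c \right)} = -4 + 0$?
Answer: $-41324$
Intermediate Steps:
$d = 13$ ($d = 3 + 10 = 13$)
$O{\left(z,c \right)} = -4$
$V{\left(b,y \right)} = \frac{-4 + y}{-2 + b}$ ($V{\left(b,y \right)} = \frac{y - 4}{b + \left(3 - 2\right) \left(0 - 2\right)} = \frac{-4 + y}{b + 1 \left(-2\right)} = \frac{-4 + y}{b - 2} = \frac{-4 + y}{-2 + b}$)
$V{\left(5,-2 \right)} 20662 = \frac{-4 - 2}{-2 + 5} \cdot 20662 = \frac{1}{3} \left(-6\right) 20662 = \left(-2\right) 20662 = -41324$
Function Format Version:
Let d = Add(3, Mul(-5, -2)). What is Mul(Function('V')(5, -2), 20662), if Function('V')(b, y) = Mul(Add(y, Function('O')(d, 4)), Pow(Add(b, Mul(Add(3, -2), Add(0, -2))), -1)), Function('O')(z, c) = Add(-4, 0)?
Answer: -41324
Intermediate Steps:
d = 13 (d = Add(3, 10) = 13)
Function('O')(z, c) = -4
Function('V')(b, y) = Mul(Pow(Add(-2, b), -1), Add(-4, y)) (Function('V')(b, y) = Mul(Add(y, -4), Pow(Add(b, Mul(Add(3, -2), Add(0, -2))), -1)) = Mul(Add(-4, y), Pow(Add(b, Mul(1, -2)), -1)) = Mul(Add(-4, y), Pow(Add(b, -2), -1)) = Mul(Add(-4, y), Pow(Add(-2, b), -1)) = Mul(Pow(Add(-2, b), -1), Add(-4, y)))
Mul(Function('V')(5, -2), 20662) = Mul(Mul(Pow(Add(-2, 5), -1), Add(-4, -2)), 20662) = Mul(Mul(Pow(3, -1), -6), 20662) = Mul(Mul(Rational(1, 3), -6), 20662) = Mul(-2, 20662) = -41324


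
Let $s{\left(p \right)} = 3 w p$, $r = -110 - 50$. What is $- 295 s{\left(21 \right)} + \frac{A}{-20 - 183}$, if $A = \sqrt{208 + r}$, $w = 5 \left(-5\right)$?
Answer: $464625 - \frac{4 \sqrt{3}}{203} \approx 4.6463 \cdot 10^{5}$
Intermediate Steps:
$w = -25$
$r = -160$ ($r = -110 - 50 = -160$)
$s{\left(p \right)} = - 75 p$ ($s{\left(p \right)} = 3 \left(-25\right) p = - 75 p$)
$A = 4 \sqrt{3}$ ($A = \sqrt{208 - 160} = \sqrt{48} = 4 \sqrt{3} \approx 6.9282$)
$- 295 s{\left(21 \right)} + \frac{A}{-20 - 183} = - 295 \left(\left(-75\right) 21\right) + \frac{4 \sqrt{3}}{-20 - 183} = \left(-295\right) \left(-1575\right) + \frac{4 \sqrt{3}}{-20 - 183} = 464625 + \frac{4 \sqrt{3}}{-203} = 464625 + 4 \sqrt{3} \left(- \frac{1}{203}\right) = 464625 - \frac{4 \sqrt{3}}{203}$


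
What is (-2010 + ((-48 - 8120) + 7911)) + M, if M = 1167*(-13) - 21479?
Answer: -38917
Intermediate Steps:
M = -36650 (M = -15171 - 21479 = -36650)
(-2010 + ((-48 - 8120) + 7911)) + M = (-2010 + ((-48 - 8120) + 7911)) - 36650 = (-2010 + (-8168 + 7911)) - 36650 = (-2010 - 257) - 36650 = -2267 - 36650 = -38917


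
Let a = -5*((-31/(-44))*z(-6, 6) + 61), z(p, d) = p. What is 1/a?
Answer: -22/6245 ≈ -0.0035228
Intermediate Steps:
a = -6245/22 (a = -5*(-31/(-44)*(-6) + 61) = -5*(-31*(-1/44)*(-6) + 61) = -5*((31/44)*(-6) + 61) = -5*(-93/22 + 61) = -5*1249/22 = -6245/22 ≈ -283.86)
1/a = 1/(-6245/22) = -22/6245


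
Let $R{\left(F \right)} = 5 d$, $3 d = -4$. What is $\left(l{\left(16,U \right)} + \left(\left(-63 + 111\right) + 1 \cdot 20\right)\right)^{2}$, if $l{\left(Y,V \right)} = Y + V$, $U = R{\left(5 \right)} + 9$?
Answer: $\frac{67081}{9} \approx 7453.4$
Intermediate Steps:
$d = - \frac{4}{3}$ ($d = \frac{1}{3} \left(-4\right) = - \frac{4}{3} \approx -1.3333$)
$R{\left(F \right)} = - \frac{20}{3}$ ($R{\left(F \right)} = 5 \left(- \frac{4}{3}\right) = - \frac{20}{3}$)
$U = \frac{7}{3}$ ($U = - \frac{20}{3} + 9 = \frac{7}{3} \approx 2.3333$)
$l{\left(Y,V \right)} = V + Y$
$\left(l{\left(16,U \right)} + \left(\left(-63 + 111\right) + 1 \cdot 20\right)\right)^{2} = \left(\left(\frac{7}{3} + 16\right) + \left(\left(-63 + 111\right) + 1 \cdot 20\right)\right)^{2} = \left(\frac{55}{3} + \left(48 + 20\right)\right)^{2} = \left(\frac{55}{3} + 68\right)^{2} = \left(\frac{259}{3}\right)^{2} = \frac{67081}{9}$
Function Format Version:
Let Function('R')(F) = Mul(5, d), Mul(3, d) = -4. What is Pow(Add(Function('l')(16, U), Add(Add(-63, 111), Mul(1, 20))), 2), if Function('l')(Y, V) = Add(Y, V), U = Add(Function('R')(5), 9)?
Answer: Rational(67081, 9) ≈ 7453.4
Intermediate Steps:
d = Rational(-4, 3) (d = Mul(Rational(1, 3), -4) = Rational(-4, 3) ≈ -1.3333)
Function('R')(F) = Rational(-20, 3) (Function('R')(F) = Mul(5, Rational(-4, 3)) = Rational(-20, 3))
U = Rational(7, 3) (U = Add(Rational(-20, 3), 9) = Rational(7, 3) ≈ 2.3333)
Function('l')(Y, V) = Add(V, Y)
Pow(Add(Function('l')(16, U), Add(Add(-63, 111), Mul(1, 20))), 2) = Pow(Add(Add(Rational(7, 3), 16), Add(Add(-63, 111), Mul(1, 20))), 2) = Pow(Add(Rational(55, 3), Add(48, 20)), 2) = Pow(Add(Rational(55, 3), 68), 2) = Pow(Rational(259, 3), 2) = Rational(67081, 9)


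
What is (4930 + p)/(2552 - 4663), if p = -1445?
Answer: -3485/2111 ≈ -1.6509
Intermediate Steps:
(4930 + p)/(2552 - 4663) = (4930 - 1445)/(2552 - 4663) = 3485/(-2111) = 3485*(-1/2111) = -3485/2111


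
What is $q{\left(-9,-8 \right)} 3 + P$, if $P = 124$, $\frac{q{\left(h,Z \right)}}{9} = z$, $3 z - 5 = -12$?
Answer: $61$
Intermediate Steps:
$z = - \frac{7}{3}$ ($z = \frac{5}{3} + \frac{1}{3} \left(-12\right) = \frac{5}{3} - 4 = - \frac{7}{3} \approx -2.3333$)
$q{\left(h,Z \right)} = -21$ ($q{\left(h,Z \right)} = 9 \left(- \frac{7}{3}\right) = -21$)
$q{\left(-9,-8 \right)} 3 + P = \left(-21\right) 3 + 124 = -63 + 124 = 61$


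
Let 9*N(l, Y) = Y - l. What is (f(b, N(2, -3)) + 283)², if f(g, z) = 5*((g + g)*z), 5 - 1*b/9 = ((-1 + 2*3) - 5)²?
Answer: 1089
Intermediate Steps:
b = 45 (b = 45 - 9*((-1 + 2*3) - 5)² = 45 - 9*((-1 + 6) - 5)² = 45 - 9*(5 - 5)² = 45 - 9*0² = 45 - 9*0 = 45 + 0 = 45)
N(l, Y) = -l/9 + Y/9 (N(l, Y) = (Y - l)/9 = -l/9 + Y/9)
f(g, z) = 10*g*z (f(g, z) = 5*((2*g)*z) = 5*(2*g*z) = 10*g*z)
(f(b, N(2, -3)) + 283)² = (10*45*(-⅑*2 + (⅑)*(-3)) + 283)² = (10*45*(-2/9 - ⅓) + 283)² = (10*45*(-5/9) + 283)² = (-250 + 283)² = 33² = 1089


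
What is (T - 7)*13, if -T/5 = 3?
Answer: -286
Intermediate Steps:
T = -15 (T = -5*3 = -15)
(T - 7)*13 = (-15 - 7)*13 = -22*13 = -286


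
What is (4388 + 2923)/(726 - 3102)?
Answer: -2437/792 ≈ -3.0770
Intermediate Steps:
(4388 + 2923)/(726 - 3102) = 7311/(-2376) = 7311*(-1/2376) = -2437/792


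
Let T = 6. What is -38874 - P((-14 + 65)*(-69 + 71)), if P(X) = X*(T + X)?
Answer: -49890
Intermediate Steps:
P(X) = X*(6 + X)
-38874 - P((-14 + 65)*(-69 + 71)) = -38874 - (-14 + 65)*(-69 + 71)*(6 + (-14 + 65)*(-69 + 71)) = -38874 - 51*2*(6 + 51*2) = -38874 - 102*(6 + 102) = -38874 - 102*108 = -38874 - 1*11016 = -38874 - 11016 = -49890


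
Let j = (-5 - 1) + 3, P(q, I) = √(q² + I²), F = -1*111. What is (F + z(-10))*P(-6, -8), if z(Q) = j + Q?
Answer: -1240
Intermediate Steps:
F = -111
P(q, I) = √(I² + q²)
j = -3 (j = -6 + 3 = -3)
z(Q) = -3 + Q
(F + z(-10))*P(-6, -8) = (-111 + (-3 - 10))*√((-8)² + (-6)²) = (-111 - 13)*√(64 + 36) = -124*√100 = -124*10 = -1240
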